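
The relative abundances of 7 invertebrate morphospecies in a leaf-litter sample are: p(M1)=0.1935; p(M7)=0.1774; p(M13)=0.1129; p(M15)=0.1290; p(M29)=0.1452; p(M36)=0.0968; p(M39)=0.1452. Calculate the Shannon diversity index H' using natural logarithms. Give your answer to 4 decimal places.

1.9215

Each pᵢ ln pᵢ term (working shown to 6 dp, full precision carried): 0.1935×(-1.642478)=-0.317819, 0.1774×(-1.729348)=-0.306786, 0.1129×(-2.181253)=-0.246263, 0.129×(-2.047943)=-0.264185, 0.1452×(-1.929643)=-0.280184, 0.0968×(-2.335108)=-0.226038, 0.1452×(-1.929643)=-0.280184.
Sum = -1.921461, so H' = 1.9215.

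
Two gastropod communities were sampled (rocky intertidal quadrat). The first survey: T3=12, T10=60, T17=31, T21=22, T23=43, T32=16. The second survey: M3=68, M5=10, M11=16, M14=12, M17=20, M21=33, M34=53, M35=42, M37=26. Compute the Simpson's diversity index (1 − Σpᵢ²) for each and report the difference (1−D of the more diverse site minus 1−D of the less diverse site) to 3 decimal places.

The first survey: N=184, proportions 0.06522, 0.32609, 0.16848, 0.11957, 0.2337, 0.08696, giving 1−D = 0.78456 (working shown to 5 dp, full precision carried).
The second survey: N=280, proportions 0.24286, 0.03571, 0.05714, 0.04286, 0.07143, 0.11786, 0.18929, 0.15, 0.09286, giving 1−D = 0.84870.
Difference = |0.78456 − 0.84870| = 0.06414, i.e. 0.064 to 3 decimal places.

0.064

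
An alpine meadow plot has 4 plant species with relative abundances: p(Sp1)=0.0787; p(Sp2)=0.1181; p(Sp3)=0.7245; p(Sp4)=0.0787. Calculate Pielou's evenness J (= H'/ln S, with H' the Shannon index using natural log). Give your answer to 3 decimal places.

H' = −Σ pᵢ ln pᵢ = −((-0.20006) + (-0.25229) + (-0.23349) + (-0.20006)) = 0.88590 (working shown to 5 dp, full precision carried).
With S = 4 species, ln S = 1.38629, so J = 0.88590/1.38629 = 0.63904, i.e. 0.639 to 3 decimal places.

0.639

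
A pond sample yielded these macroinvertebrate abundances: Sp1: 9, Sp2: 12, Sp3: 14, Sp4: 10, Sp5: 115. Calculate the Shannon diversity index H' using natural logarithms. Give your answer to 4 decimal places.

0.9800

Total N = 9+12+14+10+115 = 160, so the proportions are 0.05625, 0.075, 0.0875, 0.0625, 0.71875 (working shown to 6 dp, full precision carried).
Each pᵢ ln pᵢ term: 0.05625×(-2.877949)=-0.161885, 0.075×(-2.590267)=-0.194270, 0.0875×(-2.436116)=-0.213160, 0.0625×(-2.772589)=-0.173287, 0.71875×(-0.330242)=-0.237361.
Sum = -0.979963, so H' = 0.9800.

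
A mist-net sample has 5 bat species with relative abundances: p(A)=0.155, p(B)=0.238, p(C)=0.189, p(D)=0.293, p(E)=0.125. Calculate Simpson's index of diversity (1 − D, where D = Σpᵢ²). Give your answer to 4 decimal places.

0.7821

D = 0.155² + 0.238² + 0.189² + 0.293² + 0.125² = 0.024025 + 0.056644 + 0.035721 + 0.085849 + 0.015625 = 0.217864 (working shown to 6 dp, full precision carried).
So 1 − D = 0.782136, i.e. 0.7821 to 4 decimal places.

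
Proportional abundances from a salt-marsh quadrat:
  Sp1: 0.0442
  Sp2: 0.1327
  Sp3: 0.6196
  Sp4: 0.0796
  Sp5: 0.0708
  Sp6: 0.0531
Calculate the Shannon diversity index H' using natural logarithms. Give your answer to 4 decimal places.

1.2473

Each pᵢ ln pᵢ term (working shown to 6 dp, full precision carried): 0.0442×(-3.119030)=-0.137861, 0.1327×(-2.019664)=-0.268009, 0.6196×(-0.478681)=-0.296591, 0.0796×(-2.530741)=-0.201447, 0.0708×(-2.647896)=-0.187471, 0.0531×(-2.935578)=-0.155879.
Sum = -1.247259, so H' = 1.2473.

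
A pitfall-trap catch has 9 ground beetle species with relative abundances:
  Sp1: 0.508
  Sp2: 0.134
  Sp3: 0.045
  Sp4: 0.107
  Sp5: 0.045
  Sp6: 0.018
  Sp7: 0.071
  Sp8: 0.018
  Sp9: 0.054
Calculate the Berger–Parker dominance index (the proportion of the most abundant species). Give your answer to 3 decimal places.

0.508

The largest proportion is 0.508, i.e. d = 0.508 to 3 decimal places.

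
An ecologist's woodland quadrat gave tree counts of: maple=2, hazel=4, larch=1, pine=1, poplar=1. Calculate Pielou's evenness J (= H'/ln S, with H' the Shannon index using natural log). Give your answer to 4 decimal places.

0.8867

Total N = 2+4+1+1+1 = 9, so the proportions are 0.222222, 0.444444, 0.111111, 0.111111, 0.111111 (working shown to 6 dp, full precision carried).
H' = −Σ pᵢ ln pᵢ = −((-0.334239) + (-0.360413) + (-0.244136) + (-0.244136) + (-0.244136)) = 1.427061.
With S = 5 species, ln S = 1.609438, so J = 1.427061/1.609438 = 0.886683, i.e. 0.8867 to 4 decimal places.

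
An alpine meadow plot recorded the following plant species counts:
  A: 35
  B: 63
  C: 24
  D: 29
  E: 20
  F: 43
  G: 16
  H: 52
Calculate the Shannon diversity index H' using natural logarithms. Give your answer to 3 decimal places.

Total N = 35+63+24+29+20+43+16+52 = 282, so the proportions are 0.12411, 0.2234, 0.08511, 0.10284, 0.07092, 0.15248, 0.05674, 0.1844 (working shown to 5 dp, full precision carried).
Each pᵢ ln pᵢ term: 0.12411×(-2.08656)=-0.25897, 0.2234×(-1.49877)=-0.33483, 0.08511×(-2.46385)=-0.20969, 0.10284×(-2.27461)=-0.23391, 0.07092×(-2.64617)=-0.18767, 0.15248×(-1.88071)=-0.28677, 0.05674×(-2.86932)=-0.16280, 0.1844×(-1.69066)=-0.31175.
Sum = -1.98640, so H' = 1.986.

1.986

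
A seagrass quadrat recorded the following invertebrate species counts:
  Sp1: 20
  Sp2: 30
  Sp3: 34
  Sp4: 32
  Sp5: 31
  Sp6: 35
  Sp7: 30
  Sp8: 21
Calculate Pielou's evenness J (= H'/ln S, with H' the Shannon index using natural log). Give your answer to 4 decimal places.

0.9917

Total N = 20+30+34+32+31+35+30+21 = 233, so the proportions are 0.085837, 0.128755, 0.145923, 0.137339, 0.133047, 0.150215, 0.128755, 0.090129 (working shown to 6 dp, full precision carried).
H' = −Σ pᵢ ln pᵢ = −((-0.210756) + (-0.263928) + (-0.280854) + (-0.272660) + (-0.268363) + (-0.284760) + (-0.263928) + (-0.216896)) = 2.062146.
With S = 8 species, ln S = 2.079442, so J = 2.062146/2.079442 = 0.991682, i.e. 0.9917 to 4 decimal places.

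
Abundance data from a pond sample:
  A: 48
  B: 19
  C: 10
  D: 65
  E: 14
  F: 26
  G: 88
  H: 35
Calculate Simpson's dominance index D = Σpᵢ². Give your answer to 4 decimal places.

0.1809

Total N = 48+19+10+65+14+26+88+35 = 305, so the proportions are 0.157377, 0.062295, 0.032787, 0.213115, 0.045902, 0.085246, 0.288525, 0.114754 (working shown to 6 dp, full precision carried).
D = 0.157377² + 0.062295² + 0.032787² + 0.213115² + 0.045902² + 0.085246² + 0.288525² + 0.114754² = 0.024768 + 0.003881 + 0.001075 + 0.045418 + 0.002107 + 0.007267 + 0.083246 + 0.013169 = 0.180930.
To 4 decimal places, D = 0.1809.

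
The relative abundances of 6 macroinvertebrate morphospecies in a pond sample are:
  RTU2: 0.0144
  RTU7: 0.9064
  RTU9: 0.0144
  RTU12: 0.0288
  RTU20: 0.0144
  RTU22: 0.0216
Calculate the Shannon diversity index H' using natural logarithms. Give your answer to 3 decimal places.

0.457

Each pᵢ ln pᵢ term (working shown to 5 dp, full precision carried): 0.0144×(-4.24053)=-0.06106, 0.9064×(-0.09827)=-0.08908, 0.0144×(-4.24053)=-0.06106, 0.0288×(-3.54738)=-0.10216, 0.0144×(-4.24053)=-0.06106, 0.0216×(-3.83506)=-0.08284.
Sum = -0.45727, so H' = 0.457.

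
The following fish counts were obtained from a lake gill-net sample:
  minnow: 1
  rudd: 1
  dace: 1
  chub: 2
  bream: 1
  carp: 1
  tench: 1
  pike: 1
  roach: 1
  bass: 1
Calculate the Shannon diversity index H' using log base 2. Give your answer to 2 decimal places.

3.28

Total N = 1+1+1+2+1+1+1+1+1+1 = 11, so the proportions are 0.0909, 0.0909, 0.0909, 0.1818, 0.0909, 0.0909, 0.0909, 0.0909, 0.0909, 0.0909 (working shown to 4 dp, full precision carried).
Each pᵢ log₂ pᵢ term: 0.0909×(-3.4594)=-0.3145, 0.0909×(-3.4594)=-0.3145, 0.0909×(-3.4594)=-0.3145, 0.1818×(-2.4594)=-0.4472, 0.0909×(-3.4594)=-0.3145, 0.0909×(-3.4594)=-0.3145, 0.0909×(-3.4594)=-0.3145, 0.0909×(-3.4594)=-0.3145, 0.0909×(-3.4594)=-0.3145, 0.0909×(-3.4594)=-0.3145.
Sum = -3.2776, so H' = 3.28.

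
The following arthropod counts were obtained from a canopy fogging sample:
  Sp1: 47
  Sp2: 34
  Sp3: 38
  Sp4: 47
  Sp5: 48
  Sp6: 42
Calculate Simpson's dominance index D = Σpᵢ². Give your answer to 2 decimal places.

0.17

Total N = 47+34+38+47+48+42 = 256, so the proportions are 0.1836, 0.1328, 0.1484, 0.1836, 0.1875, 0.1641 (working shown to 4 dp, full precision carried).
D = 0.1836² + 0.1328² + 0.1484² + 0.1836² + 0.1875² + 0.1641² = 0.0337 + 0.0176 + 0.0220 + 0.0337 + 0.0352 + 0.0269 = 0.1692.
To 2 decimal places, D = 0.17.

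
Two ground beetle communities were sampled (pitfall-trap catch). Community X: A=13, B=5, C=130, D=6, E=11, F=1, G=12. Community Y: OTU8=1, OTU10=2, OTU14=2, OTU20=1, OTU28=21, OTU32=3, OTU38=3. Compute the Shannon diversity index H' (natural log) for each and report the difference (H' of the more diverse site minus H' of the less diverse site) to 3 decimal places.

0.257

Community X: N=178, proportions 0.07303, 0.02809, 0.73034, 0.03371, 0.0618, 0.00562, 0.06742, giving H' = 1.01820 (working shown to 5 dp, full precision carried).
Community Y: N=33, proportions 0.0303, 0.06061, 0.06061, 0.0303, 0.63636, 0.09091, 0.09091, giving H' = 1.27532.
Difference = |1.01820 − 1.27532| = 0.25712, i.e. 0.257 to 3 decimal places.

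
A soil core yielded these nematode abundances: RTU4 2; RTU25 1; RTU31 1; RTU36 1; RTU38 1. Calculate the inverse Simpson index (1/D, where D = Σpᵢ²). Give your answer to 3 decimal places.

Total N = 2+1+1+1+1 = 6, so the proportions are 0.3333333, 0.1666667, 0.1666667, 0.1666667, 0.1666667 (working shown to 7 dp, full precision carried).
D = 0.3333333² + 0.1666667² + 0.1666667² + 0.1666667² + 0.1666667² = 0.1111111 + 0.0277778 + 0.0277778 + 0.0277778 + 0.0277778 = 0.2222222.
So 1/D = 4.50000, i.e. 4.500 to 3 decimal places.

4.500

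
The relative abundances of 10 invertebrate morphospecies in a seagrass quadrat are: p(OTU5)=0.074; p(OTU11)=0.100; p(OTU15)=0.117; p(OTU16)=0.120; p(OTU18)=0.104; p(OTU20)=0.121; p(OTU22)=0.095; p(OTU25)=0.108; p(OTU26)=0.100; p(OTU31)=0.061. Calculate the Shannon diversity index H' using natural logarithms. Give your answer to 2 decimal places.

2.28

Each pᵢ ln pᵢ term (working shown to 4 dp, full precision carried): 0.074×(-2.6037)=-0.1927, 0.1×(-2.3026)=-0.2303, 0.117×(-2.1456)=-0.2510, 0.12×(-2.1203)=-0.2544, 0.104×(-2.2634)=-0.2354, 0.121×(-2.1120)=-0.2555, 0.095×(-2.3539)=-0.2236, 0.108×(-2.2256)=-0.2404, 0.1×(-2.3026)=-0.2303, 0.061×(-2.7969)=-0.1706.
Sum = -2.2842, so H' = 2.28.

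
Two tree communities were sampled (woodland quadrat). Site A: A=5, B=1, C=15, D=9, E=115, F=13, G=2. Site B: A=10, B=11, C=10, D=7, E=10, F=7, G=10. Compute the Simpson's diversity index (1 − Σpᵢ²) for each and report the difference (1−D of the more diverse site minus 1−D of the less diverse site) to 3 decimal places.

0.390

Site A: N=160, proportions 0.03125, 0.00625, 0.09375, 0.05625, 0.71875, 0.08125, 0.0125, giving 1−D = 0.46367 (working shown to 5 dp, full precision carried).
Site B: N=65, proportions 0.15385, 0.16923, 0.15385, 0.10769, 0.15385, 0.10769, 0.15385, giving 1−D = 0.85349.
Difference = |0.46367 − 0.85349| = 0.38982, i.e. 0.390 to 3 decimal places.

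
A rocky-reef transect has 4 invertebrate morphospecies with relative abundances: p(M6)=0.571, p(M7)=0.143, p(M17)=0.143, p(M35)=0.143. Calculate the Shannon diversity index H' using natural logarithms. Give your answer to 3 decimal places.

1.154

Each pᵢ ln pᵢ term (working shown to 5 dp, full precision carried): 0.571×(-0.56037)=-0.31997, 0.143×(-1.94491)=-0.27812, 0.143×(-1.94491)=-0.27812, 0.143×(-1.94491)=-0.27812.
Sum = -1.15434, so H' = 1.154.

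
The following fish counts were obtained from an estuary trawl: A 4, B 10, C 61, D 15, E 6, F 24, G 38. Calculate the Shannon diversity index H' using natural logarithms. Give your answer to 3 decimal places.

Total N = 4+10+61+15+6+24+38 = 158, so the proportions are 0.02532, 0.06329, 0.38608, 0.09494, 0.03797, 0.1519, 0.24051 (working shown to 5 dp, full precision carried).
Each pᵢ ln pᵢ term: 0.02532×(-3.67630)=-0.09307, 0.06329×(-2.76001)=-0.17468, 0.38608×(-0.95172)=-0.36744, 0.09494×(-2.35454)=-0.22353, 0.03797×(-3.27084)=-0.12421, 0.1519×(-1.88454)=-0.28626, 0.24051×(-1.42501)=-0.34272.
Sum = -1.61192, so H' = 1.612.

1.612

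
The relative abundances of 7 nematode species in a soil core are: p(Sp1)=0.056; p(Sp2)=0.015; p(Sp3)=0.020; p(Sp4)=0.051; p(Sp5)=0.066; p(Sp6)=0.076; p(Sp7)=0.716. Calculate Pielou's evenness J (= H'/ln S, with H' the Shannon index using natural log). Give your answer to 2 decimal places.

0.55

H' = −Σ pᵢ ln pᵢ = −((-0.1614) + (-0.0630) + (-0.0782) + (-0.1518) + (-0.1794) + (-0.1959) + (-0.2392)) = 1.0689 (working shown to 4 dp, full precision carried).
With S = 7 species, ln S = 1.9459, so J = 1.0689/1.9459 = 0.5493, i.e. 0.55 to 2 decimal places.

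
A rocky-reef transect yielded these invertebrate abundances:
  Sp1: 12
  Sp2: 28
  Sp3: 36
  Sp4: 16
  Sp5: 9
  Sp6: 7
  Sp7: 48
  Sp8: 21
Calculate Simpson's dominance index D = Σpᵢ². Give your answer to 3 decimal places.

0.171

Total N = 12+28+36+16+9+7+48+21 = 177, so the proportions are 0.0678, 0.15819, 0.20339, 0.0904, 0.05085, 0.03955, 0.27119, 0.11864 (working shown to 5 dp, full precision carried).
D = 0.0678² + 0.15819² + 0.20339² + 0.0904² + 0.05085² + 0.03955² + 0.27119² + 0.11864² = 0.00460 + 0.02502 + 0.04137 + 0.00817 + 0.00259 + 0.00156 + 0.07354 + 0.01408 = 0.17093.
To 3 decimal places, D = 0.171.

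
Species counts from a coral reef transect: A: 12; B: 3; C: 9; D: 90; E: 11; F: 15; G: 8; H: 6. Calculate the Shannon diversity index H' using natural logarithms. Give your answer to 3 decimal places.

Total N = 12+3+9+90+11+15+8+6 = 154, so the proportions are 0.07792, 0.01948, 0.05844, 0.58442, 0.07143, 0.0974, 0.05195, 0.03896 (working shown to 5 dp, full precision carried).
Each pᵢ ln pᵢ term: 0.07792×(-2.55205)=-0.19886, 0.01948×(-3.93834)=-0.07672, 0.05844×(-2.83973)=-0.16596, 0.58442×(-0.53714)=-0.31391, 0.07143×(-2.63906)=-0.18850, 0.0974×(-2.32890)=-0.22684, 0.05195×(-2.95751)=-0.15364, 0.03896×(-3.24519)=-0.12644.
Sum = -1.45087, so H' = 1.451.

1.451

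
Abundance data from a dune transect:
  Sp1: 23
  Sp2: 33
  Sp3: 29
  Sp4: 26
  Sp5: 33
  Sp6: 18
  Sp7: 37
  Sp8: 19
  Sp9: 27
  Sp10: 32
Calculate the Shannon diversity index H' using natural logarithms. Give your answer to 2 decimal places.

Total N = 23+33+29+26+33+18+37+19+27+32 = 277, so the proportions are 0.083, 0.1191, 0.1047, 0.0939, 0.1191, 0.065, 0.1336, 0.0686, 0.0975, 0.1155 (working shown to 4 dp, full precision carried).
Each pᵢ ln pᵢ term: 0.083×(-2.4885)=-0.2066, 0.1191×(-2.1275)=-0.2535, 0.1047×(-2.2567)=-0.2363, 0.0939×(-2.3659)=-0.2221, 0.1191×(-2.1275)=-0.2535, 0.065×(-2.7336)=-0.1776, 0.1336×(-2.0131)=-0.2689, 0.0686×(-2.6796)=-0.1838, 0.0975×(-2.3282)=-0.2269, 0.1155×(-2.1583)=-0.2493.
Sum = -2.2785, so H' = 2.28.

2.28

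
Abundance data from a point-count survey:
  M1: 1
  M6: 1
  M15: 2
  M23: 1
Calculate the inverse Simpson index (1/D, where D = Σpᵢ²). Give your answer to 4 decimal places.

3.5714

Total N = 1+1+2+1 = 5, so the proportions are 0.2, 0.2, 0.4, 0.2 (working shown to 8 dp, full precision carried).
D = 0.2² + 0.2² + 0.4² + 0.2² = 0.04000000 + 0.04000000 + 0.16000000 + 0.04000000 = 0.28000000.
So 1/D = 3.571429, i.e. 3.5714 to 4 decimal places.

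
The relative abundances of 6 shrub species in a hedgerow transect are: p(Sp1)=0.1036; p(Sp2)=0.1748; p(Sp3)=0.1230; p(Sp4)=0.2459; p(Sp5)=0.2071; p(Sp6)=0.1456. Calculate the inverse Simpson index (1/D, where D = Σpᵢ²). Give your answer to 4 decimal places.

D = 0.1036² + 0.1748² + 0.123² + 0.2459² + 0.2071² + 0.1456² = 0.01073296 + 0.03055504 + 0.01512900 + 0.06046681 + 0.04289041 + 0.02119936 = 0.18097358 (working shown to 8 dp, full precision carried).
So 1/D = 5.525668, i.e. 5.5257 to 4 decimal places.

5.5257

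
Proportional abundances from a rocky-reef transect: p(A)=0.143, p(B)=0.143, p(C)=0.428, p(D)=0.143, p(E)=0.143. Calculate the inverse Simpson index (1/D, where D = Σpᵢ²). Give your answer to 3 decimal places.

3.774

D = 0.143² + 0.143² + 0.428² + 0.143² + 0.143² = 0.0204490 + 0.0204490 + 0.1831840 + 0.0204490 + 0.0204490 = 0.2649800 (working shown to 7 dp, full precision carried).
So 1/D = 3.77387, i.e. 3.774 to 3 decimal places.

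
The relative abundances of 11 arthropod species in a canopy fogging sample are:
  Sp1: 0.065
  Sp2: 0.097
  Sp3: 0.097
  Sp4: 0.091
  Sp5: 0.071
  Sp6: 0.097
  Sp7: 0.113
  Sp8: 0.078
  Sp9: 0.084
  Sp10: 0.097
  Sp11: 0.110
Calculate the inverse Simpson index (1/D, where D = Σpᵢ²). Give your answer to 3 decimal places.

D = 0.065² + 0.097² + 0.097² + 0.091² + 0.071² + 0.097² + 0.113² + 0.078² + 0.084² + 0.097² + 0.11² = 0.00422500 + 0.00940900 + 0.00940900 + 0.00828100 + 0.00504100 + 0.00940900 + 0.01276900 + 0.00608400 + 0.00705600 + 0.00940900 + 0.01210000 = 0.09319200 (working shown to 8 dp, full precision carried).
So 1/D = 10.73053, i.e. 10.731 to 3 decimal places.

10.731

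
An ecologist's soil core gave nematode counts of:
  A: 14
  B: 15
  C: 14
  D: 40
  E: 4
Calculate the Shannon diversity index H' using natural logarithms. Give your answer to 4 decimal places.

Total N = 14+15+14+40+4 = 87, so the proportions are 0.16092, 0.172414, 0.16092, 0.45977, 0.045977 (working shown to 6 dp, full precision carried).
Each pᵢ ln pᵢ term: 0.16092×(-1.826851)=-0.293976, 0.172414×(-1.757858)=-0.303079, 0.16092×(-1.826851)=-0.293976, 0.45977×(-0.777029)=-0.357255, 0.045977×(-3.079614)=-0.141591.
Sum = -1.389877, so H' = 1.3899.

1.3899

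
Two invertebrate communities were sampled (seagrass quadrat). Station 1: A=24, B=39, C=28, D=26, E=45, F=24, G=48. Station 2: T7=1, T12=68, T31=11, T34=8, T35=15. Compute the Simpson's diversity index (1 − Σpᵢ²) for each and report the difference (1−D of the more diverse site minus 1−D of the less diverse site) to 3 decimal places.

Station 1: N=234, proportions 0.10256, 0.16667, 0.11966, 0.11111, 0.19231, 0.10256, 0.20513, giving 1−D = 0.84546 (working shown to 5 dp, full precision carried).
Station 2: N=103, proportions 0.00971, 0.66019, 0.1068, 0.07767, 0.14563, giving 1−D = 0.52540.
Difference = |0.84546 − 0.52540| = 0.32006, i.e. 0.320 to 3 decimal places.

0.320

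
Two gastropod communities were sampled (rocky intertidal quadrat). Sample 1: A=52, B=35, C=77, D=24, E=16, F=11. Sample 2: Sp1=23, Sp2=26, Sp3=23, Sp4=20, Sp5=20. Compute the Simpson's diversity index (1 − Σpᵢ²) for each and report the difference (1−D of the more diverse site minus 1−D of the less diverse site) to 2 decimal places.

Sample 1: N=215, proportions 0.2419, 0.1628, 0.3581, 0.1116, 0.0744, 0.0512, giving 1−D = 0.7661 (working shown to 4 dp, full precision carried).
Sample 2: N=112, proportions 0.2054, 0.2321, 0.2054, 0.1786, 0.1786, giving 1−D = 0.7980.
Difference = |0.7661 − 0.7980| = 0.0319, i.e. 0.03 to 2 decimal places.

0.03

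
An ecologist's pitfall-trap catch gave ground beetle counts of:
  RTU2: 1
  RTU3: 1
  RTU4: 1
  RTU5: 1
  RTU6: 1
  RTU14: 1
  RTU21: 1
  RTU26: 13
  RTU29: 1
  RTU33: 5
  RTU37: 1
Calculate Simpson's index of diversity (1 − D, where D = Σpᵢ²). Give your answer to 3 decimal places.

0.722

Total N = 1+1+1+1+1+1+1+13+1+5+1 = 27, so the proportions are 0.03704, 0.03704, 0.03704, 0.03704, 0.03704, 0.03704, 0.03704, 0.48148, 0.03704, 0.18519, 0.03704 (working shown to 5 dp, full precision carried).
D = 0.03704² + 0.03704² + 0.03704² + 0.03704² + 0.03704² + 0.03704² + 0.03704² + 0.48148² + 0.03704² + 0.18519² + 0.03704² = 0.00137 + 0.00137 + 0.00137 + 0.00137 + 0.00137 + 0.00137 + 0.00137 + 0.23182 + 0.00137 + 0.03429 + 0.00137 = 0.27846.
So 1 − D = 0.72154, i.e. 0.722 to 3 decimal places.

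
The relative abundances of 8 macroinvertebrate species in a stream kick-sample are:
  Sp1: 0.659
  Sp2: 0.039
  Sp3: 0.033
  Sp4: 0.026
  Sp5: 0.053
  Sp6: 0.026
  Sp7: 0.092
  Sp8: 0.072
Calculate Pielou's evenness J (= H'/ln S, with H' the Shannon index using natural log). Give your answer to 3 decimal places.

0.610

H' = −Σ pᵢ ln pᵢ = −((-0.27482) + (-0.12652) + (-0.11257) + (-0.09489) + (-0.15569) + (-0.09489) + (-0.21951) + (-0.18944)) = 1.26833 (working shown to 5 dp, full precision carried).
With S = 8 species, ln S = 2.07944, so J = 1.26833/2.07944 = 0.60994, i.e. 0.610 to 3 decimal places.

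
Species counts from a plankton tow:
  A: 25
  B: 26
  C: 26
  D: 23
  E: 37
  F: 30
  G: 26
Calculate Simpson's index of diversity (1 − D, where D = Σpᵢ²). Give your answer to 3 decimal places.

0.854

Total N = 25+26+26+23+37+30+26 = 193, so the proportions are 0.12953, 0.13472, 0.13472, 0.11917, 0.19171, 0.15544, 0.13472 (working shown to 5 dp, full precision carried).
D = 0.12953² + 0.13472² + 0.13472² + 0.11917² + 0.19171² + 0.15544² + 0.13472² = 0.01678 + 0.01815 + 0.01815 + 0.01420 + 0.03675 + 0.02416 + 0.01815 = 0.14634.
So 1 − D = 0.85366, i.e. 0.854 to 3 decimal places.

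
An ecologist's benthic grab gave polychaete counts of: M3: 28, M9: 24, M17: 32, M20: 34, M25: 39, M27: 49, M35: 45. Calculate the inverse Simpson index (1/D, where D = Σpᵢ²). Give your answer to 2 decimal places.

Total N = 28+24+32+34+39+49+45 = 251, so the proportions are 0.111554, 0.095618, 0.12749, 0.135458, 0.155378, 0.195219, 0.179283 (working shown to 6 dp, full precision carried).
D = 0.111554² + 0.095618² + 0.12749² + 0.135458² + 0.155378² + 0.195219² + 0.179283² = 0.012444 + 0.009143 + 0.016254 + 0.018349 + 0.024142 + 0.038111 + 0.032142 = 0.150585.
So 1/D = 6.6408, i.e. 6.64 to 2 decimal places.

6.64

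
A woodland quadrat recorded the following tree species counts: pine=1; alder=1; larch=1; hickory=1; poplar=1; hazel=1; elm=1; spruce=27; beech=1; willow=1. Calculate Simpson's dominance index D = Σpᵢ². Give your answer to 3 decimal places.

Total N = 1+1+1+1+1+1+1+27+1+1 = 36, so the proportions are 0.02778, 0.02778, 0.02778, 0.02778, 0.02778, 0.02778, 0.02778, 0.75, 0.02778, 0.02778 (working shown to 5 dp, full precision carried).
D = 0.02778² + 0.02778² + 0.02778² + 0.02778² + 0.02778² + 0.02778² + 0.02778² + 0.75² + 0.02778² + 0.02778² = 0.00077 + 0.00077 + 0.00077 + 0.00077 + 0.00077 + 0.00077 + 0.00077 + 0.56250 + 0.00077 + 0.00077 = 0.56944.
To 3 decimal places, D = 0.569.

0.569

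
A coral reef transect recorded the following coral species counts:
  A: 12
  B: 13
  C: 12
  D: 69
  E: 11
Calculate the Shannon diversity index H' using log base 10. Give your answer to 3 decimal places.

Total N = 12+13+12+69+11 = 117, so the proportions are 0.10256, 0.11111, 0.10256, 0.58974, 0.09402 (working shown to 5 dp, full precision carried).
Each pᵢ log₁₀ pᵢ term: 0.10256×(-0.98900)=-0.10144, 0.11111×(-0.95424)=-0.10603, 0.10256×(-0.98900)=-0.10144, 0.58974×(-0.22934)=-0.13525, 0.09402×(-1.02679)=-0.09654.
Sum = -0.54069, so H' = 0.541.

0.541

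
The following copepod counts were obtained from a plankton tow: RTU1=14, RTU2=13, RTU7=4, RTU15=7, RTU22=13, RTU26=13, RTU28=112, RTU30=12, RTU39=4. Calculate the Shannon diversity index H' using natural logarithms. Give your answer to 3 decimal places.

Total N = 14+13+4+7+13+13+112+12+4 = 192, so the proportions are 0.07292, 0.06771, 0.02083, 0.03646, 0.06771, 0.06771, 0.58333, 0.0625, 0.02083 (working shown to 5 dp, full precision carried).
Each pᵢ ln pᵢ term: 0.07292×(-2.61844)=-0.19093, 0.06771×(-2.69255)=-0.18231, 0.02083×(-3.87120)=-0.08065, 0.03646×(-3.31159)=-0.12073, 0.06771×(-2.69255)=-0.18231, 0.06771×(-2.69255)=-0.18231, 0.58333×(-0.53900)=-0.31441, 0.0625×(-2.77259)=-0.17329, 0.02083×(-3.87120)=-0.08065.
Sum = -1.50759, so H' = 1.508.

1.508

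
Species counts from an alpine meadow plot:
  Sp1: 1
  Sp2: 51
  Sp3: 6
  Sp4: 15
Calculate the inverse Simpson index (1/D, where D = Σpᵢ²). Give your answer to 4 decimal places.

1.8613

Total N = 1+51+6+15 = 73, so the proportions are 0.0136986, 0.6986301, 0.0821918, 0.2054795 (working shown to 7 dp, full precision carried).
D = 0.0136986² + 0.6986301² + 0.0821918² + 0.2054795² = 0.0001877 + 0.4880841 + 0.0067555 + 0.0422218 = 0.5372490.
So 1/D = 1.861334, i.e. 1.8613 to 4 decimal places.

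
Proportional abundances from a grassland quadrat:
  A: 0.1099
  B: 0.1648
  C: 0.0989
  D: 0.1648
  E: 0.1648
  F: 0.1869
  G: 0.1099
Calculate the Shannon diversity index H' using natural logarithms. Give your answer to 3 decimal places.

1.919

Each pᵢ ln pᵢ term (working shown to 5 dp, full precision carried): 0.1099×(-2.20818)=-0.24268, 0.1648×(-1.80302)=-0.29714, 0.0989×(-2.31365)=-0.22882, 0.1648×(-1.80302)=-0.29714, 0.1648×(-1.80302)=-0.29714, 0.1869×(-1.67718)=-0.31347, 0.1099×(-2.20818)=-0.24268.
Sum = -1.91906, so H' = 1.919.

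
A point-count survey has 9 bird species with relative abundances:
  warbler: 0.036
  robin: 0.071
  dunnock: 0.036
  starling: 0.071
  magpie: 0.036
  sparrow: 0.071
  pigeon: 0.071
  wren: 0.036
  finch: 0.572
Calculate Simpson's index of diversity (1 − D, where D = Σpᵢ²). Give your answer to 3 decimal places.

D = 0.036² + 0.071² + 0.036² + 0.071² + 0.036² + 0.071² + 0.071² + 0.036² + 0.572² = 0.00130 + 0.00504 + 0.00130 + 0.00504 + 0.00130 + 0.00504 + 0.00504 + 0.00130 + 0.32718 = 0.35253 (working shown to 5 dp, full precision carried).
So 1 − D = 0.64747, i.e. 0.647 to 3 decimal places.

0.647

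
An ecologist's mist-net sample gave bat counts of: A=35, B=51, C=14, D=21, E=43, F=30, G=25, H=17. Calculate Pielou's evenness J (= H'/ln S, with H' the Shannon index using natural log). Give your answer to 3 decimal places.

0.960

Total N = 35+51+14+21+43+30+25+17 = 236, so the proportions are 0.14831, 0.2161, 0.05932, 0.08898, 0.1822, 0.12712, 0.10593, 0.07203 (working shown to 5 dp, full precision carried).
H' = −Σ pᵢ ln pᵢ = −((-0.28304) + (-0.33107) + (-0.16757) + (-0.21528) + (-0.31023) + (-0.26220) + (-0.23781) + (-0.18949)) = 1.99669.
With S = 8 species, ln S = 2.07944, so J = 1.99669/2.07944 = 0.96020, i.e. 0.960 to 3 decimal places.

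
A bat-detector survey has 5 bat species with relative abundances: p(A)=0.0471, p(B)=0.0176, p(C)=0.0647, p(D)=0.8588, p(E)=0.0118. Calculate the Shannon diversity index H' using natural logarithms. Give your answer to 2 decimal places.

0.58

Each pᵢ ln pᵢ term (working shown to 4 dp, full precision carried): 0.0471×(-3.0555)=-0.1439, 0.0176×(-4.0399)=-0.0711, 0.0647×(-2.7380)=-0.1771, 0.8588×(-0.1522)=-0.1307, 0.0118×(-4.4397)=-0.0524.
Sum = -0.5753, so H' = 0.58.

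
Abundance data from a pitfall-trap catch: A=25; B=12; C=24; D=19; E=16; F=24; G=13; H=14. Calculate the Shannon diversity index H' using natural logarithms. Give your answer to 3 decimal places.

Total N = 25+12+24+19+16+24+13+14 = 147, so the proportions are 0.17007, 0.08163, 0.16327, 0.12925, 0.10884, 0.16327, 0.08844, 0.09524 (working shown to 5 dp, full precision carried).
Each pᵢ ln pᵢ term: 0.17007×(-1.77156)=-0.30129, 0.08163×(-2.50553)=-0.20453, 0.16327×(-1.81238)=-0.29590, 0.12925×(-2.04599)=-0.26445, 0.10884×(-2.21784)=-0.24140, 0.16327×(-1.81238)=-0.29590, 0.08844×(-2.42548)=-0.21450, 0.09524×(-2.35138)=-0.22394.
Sum = -2.04190, so H' = 2.042.

2.042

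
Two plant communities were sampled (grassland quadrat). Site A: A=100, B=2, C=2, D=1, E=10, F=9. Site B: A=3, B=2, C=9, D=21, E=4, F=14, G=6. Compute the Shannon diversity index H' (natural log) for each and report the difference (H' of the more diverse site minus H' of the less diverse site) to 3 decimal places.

0.938

Site A: N=124, proportions 0.80645, 0.01613, 0.01613, 0.00806, 0.08065, 0.07258, giving H' = 0.73891 (working shown to 5 dp, full precision carried).
Site B: N=59, proportions 0.05085, 0.0339, 0.15254, 0.35593, 0.0678, 0.23729, 0.10169, giving H' = 1.67695.
Difference = |0.73891 − 1.67695| = 0.93804, i.e. 0.938 to 3 decimal places.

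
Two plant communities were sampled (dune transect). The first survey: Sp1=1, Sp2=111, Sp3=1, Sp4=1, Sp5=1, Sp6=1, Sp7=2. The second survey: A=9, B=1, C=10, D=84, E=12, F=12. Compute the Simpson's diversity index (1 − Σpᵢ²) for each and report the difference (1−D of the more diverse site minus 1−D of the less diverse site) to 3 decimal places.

0.426

The first survey: N=118, proportions 0.00847, 0.94068, 0.00847, 0.00847, 0.00847, 0.00847, 0.01695, giving 1−D = 0.11448 (working shown to 5 dp, full precision carried).
The second survey: N=128, proportions 0.07031, 0.00781, 0.07812, 0.65625, 0.09375, 0.09375, giving 1−D = 0.54065.
Difference = |0.11448 − 0.54065| = 0.42617, i.e. 0.426 to 3 decimal places.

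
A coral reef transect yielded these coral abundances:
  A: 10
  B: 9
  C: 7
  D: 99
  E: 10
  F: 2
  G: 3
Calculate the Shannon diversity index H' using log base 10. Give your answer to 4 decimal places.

0.4739

Total N = 10+9+7+99+10+2+3 = 140, so the proportions are 0.071429, 0.064286, 0.05, 0.707143, 0.071429, 0.014286, 0.021429 (working shown to 6 dp, full precision carried).
Each pᵢ log₁₀ pᵢ term: 0.071429×(-1.146128)=-0.081866, 0.064286×(-1.191886)=-0.076621, 0.05×(-1.301030)=-0.065051, 0.707143×(-0.150493)=-0.106420, 0.071429×(-1.146128)=-0.081866, 0.014286×(-1.845098)=-0.026359, 0.021429×(-1.669007)=-0.035764.
Sum = -0.473948, so H' = 0.4739.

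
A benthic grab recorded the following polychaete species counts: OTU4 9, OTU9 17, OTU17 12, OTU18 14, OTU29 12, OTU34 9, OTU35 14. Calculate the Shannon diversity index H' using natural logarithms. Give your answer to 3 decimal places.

1.923

Total N = 9+17+12+14+12+9+14 = 87, so the proportions are 0.10345, 0.1954, 0.13793, 0.16092, 0.13793, 0.10345, 0.16092 (working shown to 5 dp, full precision carried).
Each pᵢ ln pᵢ term: 0.10345×(-2.26868)=-0.23469, 0.1954×(-1.63269)=-0.31903, 0.13793×(-1.98100)=-0.27324, 0.16092×(-1.82685)=-0.29398, 0.13793×(-1.98100)=-0.27324, 0.10345×(-2.26868)=-0.23469, 0.16092×(-1.82685)=-0.29398.
Sum = -1.92285, so H' = 1.923.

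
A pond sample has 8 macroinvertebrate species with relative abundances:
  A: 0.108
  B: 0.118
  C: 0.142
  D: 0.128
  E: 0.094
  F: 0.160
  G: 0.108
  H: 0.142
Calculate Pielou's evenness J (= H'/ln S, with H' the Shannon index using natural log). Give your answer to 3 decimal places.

0.993

H' = −Σ pᵢ ln pᵢ = −((-0.24037) + (-0.25217) + (-0.27717) + (-0.26313) + (-0.22226) + (-0.29321) + (-0.24037) + (-0.27717)) = 2.06586 (working shown to 5 dp, full precision carried).
With S = 8 species, ln S = 2.07944, so J = 2.06586/2.07944 = 0.99347, i.e. 0.993 to 3 decimal places.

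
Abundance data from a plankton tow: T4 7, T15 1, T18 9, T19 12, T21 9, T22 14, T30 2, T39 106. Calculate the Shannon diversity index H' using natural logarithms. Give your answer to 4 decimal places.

Total N = 7+1+9+12+9+14+2+106 = 160, so the proportions are 0.04375, 0.00625, 0.05625, 0.075, 0.05625, 0.0875, 0.0125, 0.6625 (working shown to 6 dp, full precision carried).
Each pᵢ ln pᵢ term: 0.04375×(-3.129264)=-0.136905, 0.00625×(-5.075174)=-0.031720, 0.05625×(-2.877949)=-0.161885, 0.075×(-2.590267)=-0.194270, 0.05625×(-2.877949)=-0.161885, 0.0875×(-2.436116)=-0.213160, 0.0125×(-4.382027)=-0.054775, 0.6625×(-0.411735)=-0.272774.
Sum = -1.227374, so H' = 1.2274.

1.2274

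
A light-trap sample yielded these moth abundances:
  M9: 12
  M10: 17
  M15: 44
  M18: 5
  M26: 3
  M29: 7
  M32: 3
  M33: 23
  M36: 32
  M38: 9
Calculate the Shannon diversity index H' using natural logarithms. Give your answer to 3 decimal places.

Total N = 12+17+44+5+3+7+3+23+32+9 = 155, so the proportions are 0.07742, 0.10968, 0.28387, 0.03226, 0.01935, 0.04516, 0.01935, 0.14839, 0.20645, 0.05806 (working shown to 5 dp, full precision carried).
Each pᵢ ln pᵢ term: 0.07742×(-2.55852)=-0.19808, 0.10968×(-2.21021)=-0.24241, 0.28387×(-1.25924)=-0.35746, 0.03226×(-3.43399)=-0.11077, 0.01935×(-3.94481)=-0.07635, 0.04516×(-3.09751)=-0.13989, 0.01935×(-3.94481)=-0.07635, 0.14839×(-1.90793)=-0.28311, 0.20645×(-1.57769)=-0.32572, 0.05806×(-2.84620)=-0.16526.
Sum = -1.97541, so H' = 1.975.

1.975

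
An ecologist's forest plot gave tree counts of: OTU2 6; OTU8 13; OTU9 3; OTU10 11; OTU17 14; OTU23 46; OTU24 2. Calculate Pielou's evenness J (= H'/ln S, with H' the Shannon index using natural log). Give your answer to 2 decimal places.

Total N = 6+13+3+11+14+46+2 = 95, so the proportions are 0.0632, 0.1368, 0.0316, 0.1158, 0.1474, 0.4842, 0.0211 (working shown to 4 dp, full precision carried).
H' = −Σ pᵢ ln pᵢ = −((-0.1744) + (-0.2722) + (-0.1091) + (-0.2496) + (-0.2822) + (-0.3512) + (-0.0813)) = 1.5200.
With S = 7 species, ln S = 1.9459, so J = 1.5200/1.9459 = 0.7811, i.e. 0.78 to 2 decimal places.

0.78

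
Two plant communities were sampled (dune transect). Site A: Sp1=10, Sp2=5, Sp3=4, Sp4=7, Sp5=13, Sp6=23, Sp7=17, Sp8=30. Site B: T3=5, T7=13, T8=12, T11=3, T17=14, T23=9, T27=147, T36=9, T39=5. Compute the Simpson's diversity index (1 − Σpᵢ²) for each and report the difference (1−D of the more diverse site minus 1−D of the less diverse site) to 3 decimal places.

Site A: N=109, proportions 0.09174, 0.04587, 0.0367, 0.06422, 0.11927, 0.21101, 0.15596, 0.27523, giving 1−D = 0.82518 (working shown to 5 dp, full precision carried).
Site B: N=217, proportions 0.02304, 0.05991, 0.0553, 0.01382, 0.06452, 0.04147, 0.67742, 0.04147, 0.02304, giving 1−D = 0.52560.
Difference = |0.82518 − 0.52560| = 0.29958, i.e. 0.300 to 3 decimal places.

0.300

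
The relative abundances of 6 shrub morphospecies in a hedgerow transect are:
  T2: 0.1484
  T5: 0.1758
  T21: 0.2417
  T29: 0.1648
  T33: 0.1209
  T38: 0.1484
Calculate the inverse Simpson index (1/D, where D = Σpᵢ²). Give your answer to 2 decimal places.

5.71

D = 0.1484² + 0.1758² + 0.2417² + 0.1648² + 0.1209² + 0.1484² = 0.022023 + 0.030906 + 0.058419 + 0.027159 + 0.014617 + 0.022023 = 0.175146 (working shown to 6 dp, full precision carried).
So 1/D = 5.7095, i.e. 5.71 to 2 decimal places.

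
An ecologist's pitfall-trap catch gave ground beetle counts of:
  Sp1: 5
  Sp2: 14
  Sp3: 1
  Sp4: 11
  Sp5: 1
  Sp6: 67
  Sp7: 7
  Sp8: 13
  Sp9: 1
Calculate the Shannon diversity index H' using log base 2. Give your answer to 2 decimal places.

2.10

Total N = 5+14+1+11+1+67+7+13+1 = 120, so the proportions are 0.0417, 0.1167, 0.0083, 0.0917, 0.0083, 0.5583, 0.0583, 0.1083, 0.0083 (working shown to 4 dp, full precision carried).
Each pᵢ log₂ pᵢ term: 0.0417×(-4.5850)=-0.1910, 0.1167×(-3.0995)=-0.3616, 0.0083×(-6.9069)=-0.0576, 0.0917×(-3.4475)=-0.3160, 0.0083×(-6.9069)=-0.0576, 0.5583×(-0.8408)=-0.4694, 0.0583×(-4.0995)=-0.2391, 0.1083×(-3.2065)=-0.3474, 0.0083×(-6.9069)=-0.0576.
Sum = -2.0973, so H' = 2.10.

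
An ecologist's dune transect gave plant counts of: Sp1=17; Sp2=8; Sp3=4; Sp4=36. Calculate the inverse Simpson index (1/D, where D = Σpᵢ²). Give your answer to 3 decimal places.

Total N = 17+8+4+36 = 65, so the proportions are 0.261538, 0.123077, 0.061538, 0.553846 (working shown to 6 dp, full precision carried).
D = 0.261538² + 0.123077² + 0.061538² + 0.553846² = 0.068402 + 0.015148 + 0.003787 + 0.306746 = 0.394083.
So 1/D = 2.53754, i.e. 2.538 to 3 decimal places.

2.538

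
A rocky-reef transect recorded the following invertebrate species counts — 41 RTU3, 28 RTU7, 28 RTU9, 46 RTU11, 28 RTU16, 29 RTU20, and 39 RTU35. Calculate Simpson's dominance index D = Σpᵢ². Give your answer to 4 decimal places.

0.1490

Total N = 41+28+28+46+28+29+39 = 239, so the proportions are 0.171548, 0.117155, 0.117155, 0.192469, 0.117155, 0.121339, 0.16318 (working shown to 6 dp, full precision carried).
D = 0.171548² + 0.117155² + 0.117155² + 0.192469² + 0.117155² + 0.121339² + 0.16318² = 0.029429 + 0.013725 + 0.013725 + 0.037044 + 0.013725 + 0.014723 + 0.026628 = 0.148999.
To 4 decimal places, D = 0.1490.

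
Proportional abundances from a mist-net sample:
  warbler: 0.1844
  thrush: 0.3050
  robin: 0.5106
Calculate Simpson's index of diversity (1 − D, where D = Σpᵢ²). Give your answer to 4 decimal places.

D = 0.1844² + 0.305² + 0.5106² = 0.034003 + 0.093025 + 0.260712 = 0.387741 (working shown to 6 dp, full precision carried).
So 1 − D = 0.612259, i.e. 0.6123 to 4 decimal places.

0.6123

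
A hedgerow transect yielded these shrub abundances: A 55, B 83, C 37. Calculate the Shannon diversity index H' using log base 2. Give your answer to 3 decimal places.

Total N = 55+83+37 = 175, so the proportions are 0.31429, 0.47429, 0.21143 (working shown to 5 dp, full precision carried).
Each pᵢ log₂ pᵢ term: 0.31429×(-1.66985)=-0.52481, 0.47429×(-1.07617)=-0.51041, 0.21143×(-2.24176)=-0.47397.
Sum = -1.50919, so H' = 1.509.

1.509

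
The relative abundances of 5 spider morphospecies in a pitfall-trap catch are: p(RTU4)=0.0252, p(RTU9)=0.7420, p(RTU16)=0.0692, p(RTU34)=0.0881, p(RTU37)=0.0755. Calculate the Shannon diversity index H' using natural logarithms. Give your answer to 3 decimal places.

Each pᵢ ln pᵢ term (working shown to 5 dp, full precision carried): 0.0252×(-3.68091)=-0.09276, 0.742×(-0.29841)=-0.22142, 0.0692×(-2.67075)=-0.18482, 0.0881×(-2.42928)=-0.21402, 0.0755×(-2.58362)=-0.19506.
Sum = -0.90808, so H' = 0.908.

0.908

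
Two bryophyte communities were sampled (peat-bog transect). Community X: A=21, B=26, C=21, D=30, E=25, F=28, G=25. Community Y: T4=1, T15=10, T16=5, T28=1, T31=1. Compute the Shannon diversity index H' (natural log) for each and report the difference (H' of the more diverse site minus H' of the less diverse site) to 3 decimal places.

0.774

Community X: N=176, proportions 0.11932, 0.14773, 0.11932, 0.17045, 0.14205, 0.15909, 0.14205, giving H' = 1.93831 (working shown to 5 dp, full precision carried).
Community Y: N=18, proportions 0.05556, 0.55556, 0.27778, 0.05556, 0.05556, giving H' = 1.16409.
Difference = |1.93831 − 1.16409| = 0.77422, i.e. 0.774 to 3 decimal places.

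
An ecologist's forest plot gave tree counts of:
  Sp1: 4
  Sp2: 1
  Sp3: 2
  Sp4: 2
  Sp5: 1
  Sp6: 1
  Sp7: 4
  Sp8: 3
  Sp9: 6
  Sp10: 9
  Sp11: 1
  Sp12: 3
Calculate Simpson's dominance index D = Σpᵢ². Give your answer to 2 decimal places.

Total N = 4+1+2+2+1+1+4+3+6+9+1+3 = 37, so the proportions are 0.1081, 0.027, 0.0541, 0.0541, 0.027, 0.027, 0.1081, 0.0811, 0.1622, 0.2432, 0.027, 0.0811 (working shown to 4 dp, full precision carried).
D = 0.1081² + 0.027² + 0.0541² + 0.0541² + 0.027² + 0.027² + 0.1081² + 0.0811² + 0.1622² + 0.2432² + 0.027² + 0.0811² = 0.0117 + 0.0007 + 0.0029 + 0.0029 + 0.0007 + 0.0007 + 0.0117 + 0.0066 + 0.0263 + 0.0592 + 0.0007 + 0.0066 = 0.1308.
To 2 decimal places, D = 0.13.

0.13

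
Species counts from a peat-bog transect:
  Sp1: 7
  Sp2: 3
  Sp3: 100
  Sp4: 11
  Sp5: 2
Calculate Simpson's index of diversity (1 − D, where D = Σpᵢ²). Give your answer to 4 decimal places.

0.3269

Total N = 7+3+100+11+2 = 123, so the proportions are 0.056911, 0.02439, 0.813008, 0.089431, 0.01626 (working shown to 6 dp, full precision carried).
D = 0.056911² + 0.02439² + 0.813008² + 0.089431² + 0.01626² = 0.003239 + 0.000595 + 0.660982 + 0.007998 + 0.000264 = 0.673078.
So 1 − D = 0.326922, i.e. 0.3269 to 4 decimal places.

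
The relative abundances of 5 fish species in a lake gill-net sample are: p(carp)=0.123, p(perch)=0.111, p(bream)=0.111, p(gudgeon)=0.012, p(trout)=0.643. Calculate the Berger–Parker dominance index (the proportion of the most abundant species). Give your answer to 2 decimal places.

0.64

The largest proportion is 0.643, i.e. d = 0.64 to 2 decimal places.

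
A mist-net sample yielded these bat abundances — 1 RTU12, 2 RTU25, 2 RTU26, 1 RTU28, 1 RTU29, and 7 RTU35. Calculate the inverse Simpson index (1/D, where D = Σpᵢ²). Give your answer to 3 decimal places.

3.267

Total N = 1+2+2+1+1+7 = 14, so the proportions are 0.0714286, 0.1428571, 0.1428571, 0.0714286, 0.0714286, 0.5 (working shown to 7 dp, full precision carried).
D = 0.0714286² + 0.1428571² + 0.1428571² + 0.0714286² + 0.0714286² + 0.5² = 0.0051020 + 0.0204082 + 0.0204082 + 0.0051020 + 0.0051020 + 0.2500000 = 0.3061224.
So 1/D = 3.26667, i.e. 3.267 to 3 decimal places.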